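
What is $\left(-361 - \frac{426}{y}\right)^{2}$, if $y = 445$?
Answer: $\frac{25943867041}{198025} \approx 1.3101 \cdot 10^{5}$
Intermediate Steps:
$\left(-361 - \frac{426}{y}\right)^{2} = \left(-361 - \frac{426}{445}\right)^{2} = \left(- \frac{161071}{445}\right)^{2} = \frac{25943867041}{198025}$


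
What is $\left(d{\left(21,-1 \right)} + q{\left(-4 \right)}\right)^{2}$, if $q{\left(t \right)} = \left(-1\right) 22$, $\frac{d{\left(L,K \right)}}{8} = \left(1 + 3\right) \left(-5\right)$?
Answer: $33124$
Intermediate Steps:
$d{\left(L,K \right)} = -160$ ($d{\left(L,K \right)} = 8 \left(1 + 3\right) \left(-5\right) = 8 \cdot 4 \left(-5\right) = 8 \left(-20\right) = -160$)
$q{\left(t \right)} = -22$
$\left(d{\left(21,-1 \right)} + q{\left(-4 \right)}\right)^{2} = \left(-160 - 22\right)^{2} = \left(-182\right)^{2} = 33124$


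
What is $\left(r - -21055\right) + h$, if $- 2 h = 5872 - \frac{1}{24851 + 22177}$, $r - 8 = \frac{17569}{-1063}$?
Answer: $\frac{1810712689255}{99981528} \approx 18110.0$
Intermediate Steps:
$r = - \frac{9065}{1063}$ ($r = 8 + \frac{17569}{-1063} = 8 + 17569 \left(- \frac{1}{1063}\right) = 8 - \frac{17569}{1063} = - \frac{9065}{1063} \approx -8.5278$)
$h = - \frac{276148415}{94056}$ ($h = - \frac{5872 - \frac{1}{24851 + 22177}}{2} = - \frac{5872 - \frac{1}{47028}}{2} = \left(- \frac{1}{2}\right) \frac{276148415}{47028} = - \frac{276148415}{94056} \approx -2936.0$)
$\left(r - -21055\right) + h = \left(- \frac{9065}{1063} - -21055\right) - \frac{276148415}{94056} = \left(- \frac{9065}{1063} + 21055\right) - \frac{276148415}{94056} = \frac{22372400}{1063} - \frac{276148415}{94056} = \frac{1810712689255}{99981528}$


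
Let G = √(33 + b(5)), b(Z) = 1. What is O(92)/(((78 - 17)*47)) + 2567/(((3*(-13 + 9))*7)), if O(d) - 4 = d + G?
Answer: -7351525/240828 + √34/2867 ≈ -30.524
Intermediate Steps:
G = √34 (G = √(33 + 1) = √34 ≈ 5.8309)
O(d) = 4 + d + √34 (O(d) = 4 + (d + √34) = 4 + d + √34)
O(92)/(((78 - 17)*47)) + 2567/(((3*(-13 + 9))*7)) = (4 + 92 + √34)/(((78 - 17)*47)) + 2567/(((3*(-13 + 9))*7)) = (96 + √34)/((61*47)) + 2567/(((3*(-4))*7)) = (96 + √34)/2867 + 2567/((-12*7)) = (96 + √34)*(1/2867) + 2567/(-84) = (96/2867 + √34/2867) + 2567*(-1/84) = (96/2867 + √34/2867) - 2567/84 = -7351525/240828 + √34/2867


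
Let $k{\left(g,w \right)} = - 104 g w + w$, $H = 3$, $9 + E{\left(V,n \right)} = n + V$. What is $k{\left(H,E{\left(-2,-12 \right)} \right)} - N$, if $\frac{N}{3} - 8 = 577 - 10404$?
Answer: $36610$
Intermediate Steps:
$E{\left(V,n \right)} = -9 + V + n$ ($E{\left(V,n \right)} = -9 + \left(n + V\right) = -9 + \left(V + n\right) = -9 + V + n$)
$k{\left(g,w \right)} = w - 104 g w$ ($k{\left(g,w \right)} = - 104 g w + w = w - 104 g w$)
$N = -29457$ ($N = 24 + 3 \left(577 - 10404\right) = 24 + 3 \left(-9827\right) = 24 - 29481 = -29457$)
$k{\left(H,E{\left(-2,-12 \right)} \right)} - N = \left(-9 - 2 - 12\right) \left(1 - 312\right) - -29457 = - 23 \left(1 - 312\right) + 29457 = \left(-23\right) \left(-311\right) + 29457 = 7153 + 29457 = 36610$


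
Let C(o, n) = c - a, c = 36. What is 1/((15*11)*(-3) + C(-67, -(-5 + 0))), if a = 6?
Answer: -1/465 ≈ -0.0021505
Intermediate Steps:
C(o, n) = 30 (C(o, n) = 36 - 1*6 = 36 - 6 = 30)
1/((15*11)*(-3) + C(-67, -(-5 + 0))) = 1/((15*11)*(-3) + 30) = 1/(165*(-3) + 30) = 1/(-495 + 30) = 1/(-465) = -1/465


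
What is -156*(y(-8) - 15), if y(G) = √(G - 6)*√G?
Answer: 2340 + 624*√7 ≈ 3990.9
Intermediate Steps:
y(G) = √G*√(-6 + G) (y(G) = √(-6 + G)*√G = √G*√(-6 + G))
-156*(y(-8) - 15) = -156*(√(-8)*√(-6 - 8) - 15) = -156*((2*I*√2)*√(-14) - 15) = -156*((2*I*√2)*(I*√14) - 15) = -156*(-4*√7 - 15) = -156*(-15 - 4*√7) = 2340 + 624*√7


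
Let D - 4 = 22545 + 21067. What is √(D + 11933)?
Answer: √55549 ≈ 235.69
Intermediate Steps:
D = 43616 (D = 4 + (22545 + 21067) = 4 + 43612 = 43616)
√(D + 11933) = √(43616 + 11933) = √55549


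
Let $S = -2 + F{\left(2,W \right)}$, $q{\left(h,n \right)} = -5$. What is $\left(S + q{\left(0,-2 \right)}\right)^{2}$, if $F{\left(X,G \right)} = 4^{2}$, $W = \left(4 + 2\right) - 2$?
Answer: $81$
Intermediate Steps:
$W = 4$ ($W = 6 - 2 = 4$)
$F{\left(X,G \right)} = 16$
$S = 14$ ($S = -2 + 16 = 14$)
$\left(S + q{\left(0,-2 \right)}\right)^{2} = \left(14 - 5\right)^{2} = 9^{2} = 81$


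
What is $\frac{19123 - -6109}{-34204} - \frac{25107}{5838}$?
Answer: $- \frac{83838687}{16640246} \approx -5.0383$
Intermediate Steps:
$\frac{19123 - -6109}{-34204} - \frac{25107}{5838} = \left(19123 + 6109\right) \left(- \frac{1}{34204}\right) - \frac{8369}{1946} = 25232 \left(- \frac{1}{34204}\right) - \frac{8369}{1946} = - \frac{6308}{8551} - \frac{8369}{1946} = - \frac{83838687}{16640246}$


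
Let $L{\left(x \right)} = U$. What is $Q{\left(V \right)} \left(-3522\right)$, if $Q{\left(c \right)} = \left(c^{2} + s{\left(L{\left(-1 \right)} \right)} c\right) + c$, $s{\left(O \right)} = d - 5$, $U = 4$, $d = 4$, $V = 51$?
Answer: $-9160722$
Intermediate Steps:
$L{\left(x \right)} = 4$
$s{\left(O \right)} = -1$ ($s{\left(O \right)} = 4 - 5 = -1$)
$Q{\left(c \right)} = c^{2}$ ($Q{\left(c \right)} = \left(c^{2} - c\right) + c = c^{2}$)
$Q{\left(V \right)} \left(-3522\right) = 51^{2} \left(-3522\right) = 2601 \left(-3522\right) = -9160722$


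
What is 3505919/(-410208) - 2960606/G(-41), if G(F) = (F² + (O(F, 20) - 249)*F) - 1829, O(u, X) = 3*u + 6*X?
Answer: -156271068143/522194784 ≈ -299.26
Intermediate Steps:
G(F) = -1829 + F² + F*(-129 + 3*F) (G(F) = (F² + ((3*F + 6*20) - 249)*F) - 1829 = (F² + ((3*F + 120) - 249)*F) - 1829 = (F² + ((120 + 3*F) - 249)*F) - 1829 = (F² + (-129 + 3*F)*F) - 1829 = (F² + F*(-129 + 3*F)) - 1829 = -1829 + F² + F*(-129 + 3*F))
3505919/(-410208) - 2960606/G(-41) = 3505919/(-410208) - 2960606/(-1829 - 129*(-41) + 4*(-41)²) = 3505919*(-1/410208) - 2960606/(-1829 + 5289 + 4*1681) = -3505919/410208 - 2960606/(-1829 + 5289 + 6724) = -3505919/410208 - 2960606/10184 = -3505919/410208 - 2960606*1/10184 = -3505919/410208 - 1480303/5092 = -156271068143/522194784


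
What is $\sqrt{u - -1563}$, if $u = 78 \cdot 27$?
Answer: $\sqrt{3669} \approx 60.572$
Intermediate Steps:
$u = 2106$
$\sqrt{u - -1563} = \sqrt{2106 - -1563} = \sqrt{2106 + \left(-779 + 2342\right)} = \sqrt{2106 + 1563} = \sqrt{3669}$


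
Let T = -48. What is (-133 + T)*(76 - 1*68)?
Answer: -1448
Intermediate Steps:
(-133 + T)*(76 - 1*68) = (-133 - 48)*(76 - 1*68) = -181*(76 - 68) = -181*8 = -1448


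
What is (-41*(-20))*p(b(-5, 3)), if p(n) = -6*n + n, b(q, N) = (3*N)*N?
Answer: -110700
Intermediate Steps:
b(q, N) = 3*N²
p(n) = -5*n
(-41*(-20))*p(b(-5, 3)) = (-41*(-20))*(-15*3²) = 820*(-15*9) = 820*(-5*27) = 820*(-135) = -110700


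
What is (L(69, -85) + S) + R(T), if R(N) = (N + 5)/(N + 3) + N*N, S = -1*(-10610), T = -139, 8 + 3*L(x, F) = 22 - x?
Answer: 6102385/204 ≈ 29914.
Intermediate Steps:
L(x, F) = 14/3 - x/3 (L(x, F) = -8/3 + (22 - x)/3 = -8/3 + (22/3 - x/3) = 14/3 - x/3)
S = 10610
R(N) = N**2 + (5 + N)/(3 + N) (R(N) = (5 + N)/(3 + N) + N**2 = N**2 + (5 + N)/(3 + N))
(L(69, -85) + S) + R(T) = ((14/3 - 1/3*69) + 10610) + (5 - 139 + (-139)**3 + 3*(-139)**2)/(3 - 139) = ((14/3 - 23) + 10610) + (5 - 139 - 2685619 + 3*19321)/(-136) = (-55/3 + 10610) - (5 - 139 - 2685619 + 57963)/136 = 31775/3 - 1/136*(-2627790) = 31775/3 + 1313895/68 = 6102385/204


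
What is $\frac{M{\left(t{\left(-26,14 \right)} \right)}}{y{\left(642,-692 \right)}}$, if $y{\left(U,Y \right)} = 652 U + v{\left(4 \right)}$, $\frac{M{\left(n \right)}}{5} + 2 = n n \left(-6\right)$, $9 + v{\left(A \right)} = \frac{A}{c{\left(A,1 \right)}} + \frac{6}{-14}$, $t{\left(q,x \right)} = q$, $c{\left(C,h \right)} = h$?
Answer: $- \frac{14203}{293005} \approx -0.048474$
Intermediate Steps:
$v{\left(A \right)} = - \frac{66}{7} + A$ ($v{\left(A \right)} = -9 + \left(\frac{A}{1} + \frac{6}{-14}\right) = -9 + \left(A 1 + 6 \left(- \frac{1}{14}\right)\right) = -9 + \left(A - \frac{3}{7}\right) = -9 + \left(- \frac{3}{7} + A\right) = - \frac{66}{7} + A$)
$M{\left(n \right)} = -10 - 30 n^{2}$ ($M{\left(n \right)} = -10 + 5 n n \left(-6\right) = -10 + 5 n^{2} \left(-6\right) = -10 + 5 \left(- 6 n^{2}\right) = -10 - 30 n^{2}$)
$y{\left(U,Y \right)} = - \frac{38}{7} + 652 U$ ($y{\left(U,Y \right)} = 652 U + \left(- \frac{66}{7} + 4\right) = 652 U - \frac{38}{7} = - \frac{38}{7} + 652 U$)
$\frac{M{\left(t{\left(-26,14 \right)} \right)}}{y{\left(642,-692 \right)}} = \frac{-10 - 30 \left(-26\right)^{2}}{- \frac{38}{7} + 652 \cdot 642} = \frac{-10 - 20280}{- \frac{38}{7} + 418584} = \frac{-10 - 20280}{\frac{2930050}{7}} = \left(-20290\right) \frac{7}{2930050} = - \frac{14203}{293005}$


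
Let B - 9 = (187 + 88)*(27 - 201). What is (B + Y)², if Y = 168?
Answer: 2272714929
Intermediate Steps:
B = -47841 (B = 9 + (187 + 88)*(27 - 201) = 9 + 275*(-174) = 9 - 47850 = -47841)
(B + Y)² = (-47841 + 168)² = (-47673)² = 2272714929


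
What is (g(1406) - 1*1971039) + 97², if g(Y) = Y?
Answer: -1960224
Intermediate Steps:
(g(1406) - 1*1971039) + 97² = (1406 - 1*1971039) + 97² = (1406 - 1971039) + 9409 = -1969633 + 9409 = -1960224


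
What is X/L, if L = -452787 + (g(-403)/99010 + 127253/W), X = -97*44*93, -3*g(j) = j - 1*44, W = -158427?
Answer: 6226093211037480/7102364831425397 ≈ 0.87662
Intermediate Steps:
g(j) = 44/3 - j/3 (g(j) = -(j - 1*44)/3 = -(j - 44)/3 = -(-44 + j)/3 = 44/3 - j/3)
X = -396924 (X = -4268*93 = -396924)
L = -7102364831425397/15685857270 (L = -452787 + ((44/3 - ⅓*(-403))/99010 + 127253/(-158427)) = -452787 + ((44/3 + 403/3)*(1/99010) + 127253*(-1/158427)) = -452787 + (149*(1/99010) - 127253/158427) = -452787 + (149/99010 - 127253/158427) = -452787 - 12575713907/15685857270 = -7102364831425397/15685857270 ≈ -4.5279e+5)
X/L = -396924/(-7102364831425397/15685857270) = -396924*(-15685857270/7102364831425397) = 6226093211037480/7102364831425397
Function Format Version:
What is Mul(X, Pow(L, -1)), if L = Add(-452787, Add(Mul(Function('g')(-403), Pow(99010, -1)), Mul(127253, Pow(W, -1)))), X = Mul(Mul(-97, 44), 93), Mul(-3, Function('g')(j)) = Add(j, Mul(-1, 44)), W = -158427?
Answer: Rational(6226093211037480, 7102364831425397) ≈ 0.87662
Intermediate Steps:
Function('g')(j) = Add(Rational(44, 3), Mul(Rational(-1, 3), j)) (Function('g')(j) = Mul(Rational(-1, 3), Add(j, Mul(-1, 44))) = Mul(Rational(-1, 3), Add(j, -44)) = Mul(Rational(-1, 3), Add(-44, j)) = Add(Rational(44, 3), Mul(Rational(-1, 3), j)))
X = -396924 (X = Mul(-4268, 93) = -396924)
L = Rational(-7102364831425397, 15685857270) (L = Add(-452787, Add(Mul(Add(Rational(44, 3), Mul(Rational(-1, 3), -403)), Pow(99010, -1)), Mul(127253, Pow(-158427, -1)))) = Add(-452787, Add(Mul(Add(Rational(44, 3), Rational(403, 3)), Rational(1, 99010)), Mul(127253, Rational(-1, 158427)))) = Add(-452787, Add(Mul(149, Rational(1, 99010)), Rational(-127253, 158427))) = Add(-452787, Add(Rational(149, 99010), Rational(-127253, 158427))) = Add(-452787, Rational(-12575713907, 15685857270)) = Rational(-7102364831425397, 15685857270) ≈ -4.5279e+5)
Mul(X, Pow(L, -1)) = Mul(-396924, Pow(Rational(-7102364831425397, 15685857270), -1)) = Mul(-396924, Rational(-15685857270, 7102364831425397)) = Rational(6226093211037480, 7102364831425397)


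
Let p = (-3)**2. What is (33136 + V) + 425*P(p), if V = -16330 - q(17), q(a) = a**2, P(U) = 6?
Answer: 19067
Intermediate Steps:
p = 9
V = -16619 (V = -16330 - 1*17**2 = -16330 - 1*289 = -16330 - 289 = -16619)
(33136 + V) + 425*P(p) = (33136 - 16619) + 425*6 = 16517 + 2550 = 19067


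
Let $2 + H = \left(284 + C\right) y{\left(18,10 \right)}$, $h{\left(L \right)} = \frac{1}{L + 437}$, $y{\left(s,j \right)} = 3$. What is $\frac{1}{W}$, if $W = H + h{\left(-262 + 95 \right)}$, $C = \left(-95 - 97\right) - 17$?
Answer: $\frac{270}{60211} \approx 0.0044842$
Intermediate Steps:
$h{\left(L \right)} = \frac{1}{437 + L}$
$C = -209$ ($C = -192 - 17 = -209$)
$H = 223$ ($H = -2 + \left(284 - 209\right) 3 = -2 + 75 \cdot 3 = -2 + 225 = 223$)
$W = \frac{60211}{270}$ ($W = 223 + \frac{1}{437 + \left(-262 + 95\right)} = 223 + \frac{1}{437 - 167} = 223 + \frac{1}{270} = \frac{60211}{270} \approx 223.0$)
$\frac{1}{W} = \frac{1}{\frac{60211}{270}} = \frac{270}{60211}$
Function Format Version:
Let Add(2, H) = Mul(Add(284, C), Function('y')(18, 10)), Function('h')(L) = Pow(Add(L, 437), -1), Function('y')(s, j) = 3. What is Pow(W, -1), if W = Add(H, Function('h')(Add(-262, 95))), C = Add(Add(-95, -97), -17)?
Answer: Rational(270, 60211) ≈ 0.0044842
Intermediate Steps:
Function('h')(L) = Pow(Add(437, L), -1)
C = -209 (C = Add(-192, -17) = -209)
H = 223 (H = Add(-2, Mul(Add(284, -209), 3)) = Add(-2, Mul(75, 3)) = Add(-2, 225) = 223)
W = Rational(60211, 270) (W = Add(223, Pow(Add(437, Add(-262, 95)), -1)) = Add(223, Pow(Add(437, -167), -1)) = Add(223, Pow(270, -1)) = Add(223, Rational(1, 270)) = Rational(60211, 270) ≈ 223.00)
Pow(W, -1) = Pow(Rational(60211, 270), -1) = Rational(270, 60211)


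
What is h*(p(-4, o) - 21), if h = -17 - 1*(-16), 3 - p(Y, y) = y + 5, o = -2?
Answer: 21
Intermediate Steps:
p(Y, y) = -2 - y (p(Y, y) = 3 - (y + 5) = 3 - (5 + y) = 3 + (-5 - y) = -2 - y)
h = -1 (h = -17 + 16 = -1)
h*(p(-4, o) - 21) = -((-2 - 1*(-2)) - 21) = -((-2 + 2) - 21) = -(0 - 21) = -1*(-21) = 21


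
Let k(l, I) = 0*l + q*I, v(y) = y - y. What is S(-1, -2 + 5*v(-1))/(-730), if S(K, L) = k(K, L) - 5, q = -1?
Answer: 3/730 ≈ 0.0041096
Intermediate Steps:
v(y) = 0
k(l, I) = -I (k(l, I) = 0*l - I = 0 - I = -I)
S(K, L) = -5 - L (S(K, L) = -L - 5 = -5 - L)
S(-1, -2 + 5*v(-1))/(-730) = (-5 - (-2 + 5*0))/(-730) = (-5 - (-2 + 0))*(-1/730) = (-5 - 1*(-2))*(-1/730) = (-5 + 2)*(-1/730) = -3*(-1/730) = 3/730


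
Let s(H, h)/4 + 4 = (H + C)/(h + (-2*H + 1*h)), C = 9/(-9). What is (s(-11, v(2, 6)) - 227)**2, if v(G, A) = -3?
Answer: 60516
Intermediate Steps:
C = -1 (C = 9*(-1/9) = -1)
s(H, h) = -16 + 4*(-1 + H)/(-2*H + 2*h) (s(H, h) = -16 + 4*((H - 1)/(h + (-2*H + 1*h))) = -16 + 4*((-1 + H)/(h + (-2*H + h))) = -16 + 4*((-1 + H)/(h + (h - 2*H))) = -16 + 4*((-1 + H)/(-2*H + 2*h)) = -16 + 4*(-1 + H)/(-2*H + 2*h))
(s(-11, v(2, 6)) - 227)**2 = (2*(1 - 9*(-11) + 8*(-3))/(-11 - 1*(-3)) - 227)**2 = (2*(1 + 99 - 24)/(-11 + 3) - 227)**2 = (2*76/(-8) - 227)**2 = (2*(-1/8)*76 - 227)**2 = (-19 - 227)**2 = (-246)**2 = 60516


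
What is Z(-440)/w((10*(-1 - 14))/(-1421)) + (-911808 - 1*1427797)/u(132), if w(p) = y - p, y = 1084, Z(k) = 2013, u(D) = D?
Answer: -1801557396517/101654124 ≈ -17722.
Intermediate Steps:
w(p) = 1084 - p
Z(-440)/w((10*(-1 - 14))/(-1421)) + (-911808 - 1*1427797)/u(132) = 2013/(1084 - 10*(-1 - 14)/(-1421)) + (-911808 - 1*1427797)/132 = 2013/(1084 - 10*(-15)*(-1)/1421) + (-911808 - 1427797)*(1/132) = 2013/(1084 - (-150)*(-1)/1421) - 2339605*1/132 = 2013/(1084 - 1*150/1421) - 2339605/132 = 2013/(1084 - 150/1421) - 2339605/132 = 2013/(1540214/1421) - 2339605/132 = 2013*(1421/1540214) - 2339605/132 = 2860473/1540214 - 2339605/132 = -1801557396517/101654124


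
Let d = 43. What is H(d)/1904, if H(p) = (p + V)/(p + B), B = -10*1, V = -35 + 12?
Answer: 5/15708 ≈ 0.00031831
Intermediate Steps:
V = -23
B = -10
H(p) = (-23 + p)/(-10 + p) (H(p) = (p - 23)/(p - 10) = (-23 + p)/(-10 + p))
H(d)/1904 = ((-23 + 43)/(-10 + 43))/1904 = (20/33)*(1/1904) = 5/15708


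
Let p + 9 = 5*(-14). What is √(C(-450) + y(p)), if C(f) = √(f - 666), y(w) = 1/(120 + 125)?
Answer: √(5 + 7350*I*√31)/35 ≈ 4.0872 + 4.0867*I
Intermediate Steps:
p = -79 (p = -9 + 5*(-14) = -9 - 70 = -79)
y(w) = 1/245
C(f) = √(-666 + f)
√(C(-450) + y(p)) = √(√(-666 - 450) + 1/245) = √(√(-1116) + 1/245) = √(6*I*√31 + 1/245) = √(1/245 + 6*I*√31)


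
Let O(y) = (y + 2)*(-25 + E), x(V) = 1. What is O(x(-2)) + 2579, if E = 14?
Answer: 2546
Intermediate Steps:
O(y) = -22 - 11*y (O(y) = (y + 2)*(-25 + 14) = (2 + y)*(-11) = -22 - 11*y)
O(x(-2)) + 2579 = (-22 - 11*1) + 2579 = (-22 - 11) + 2579 = -33 + 2579 = 2546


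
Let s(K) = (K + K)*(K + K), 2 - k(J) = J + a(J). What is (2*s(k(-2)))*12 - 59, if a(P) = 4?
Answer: -59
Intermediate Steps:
k(J) = -2 - J (k(J) = 2 - (J + 4) = 2 - (4 + J) = 2 + (-4 - J) = -2 - J)
s(K) = 4*K**2 (s(K) = (2*K)*(2*K) = 4*K**2)
(2*s(k(-2)))*12 - 59 = (2*(4*(-2 - 1*(-2))**2))*12 - 59 = (2*(4*(-2 + 2)**2))*12 - 59 = (2*(4*0**2))*12 - 59 = (2*(4*0))*12 - 59 = (2*0)*12 - 59 = 0*12 - 59 = 0 - 59 = -59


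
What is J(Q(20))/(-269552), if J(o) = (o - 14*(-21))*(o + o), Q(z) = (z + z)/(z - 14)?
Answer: -2255/151623 ≈ -0.014872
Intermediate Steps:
Q(z) = 2*z/(-14 + z) (Q(z) = (2*z)/(-14 + z) = 2*z/(-14 + z))
J(o) = 2*o*(294 + o) (J(o) = (o + 294)*(2*o) = (294 + o)*(2*o) = 2*o*(294 + o))
J(Q(20))/(-269552) = (2*(2*20/(-14 + 20))*(294 + 2*20/(-14 + 20)))/(-269552) = (2*(2*20/6)*(294 + 2*20/6))*(-1/269552) = (2*(2*20*(1/6))*(294 + 2*20*(1/6)))*(-1/269552) = (2*(20/3)*(294 + 20/3))*(-1/269552) = (2*(20/3)*(902/3))*(-1/269552) = (36080/9)*(-1/269552) = -2255/151623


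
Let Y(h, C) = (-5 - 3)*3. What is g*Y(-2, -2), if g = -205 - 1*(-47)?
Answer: 3792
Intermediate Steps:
g = -158 (g = -205 + 47 = -158)
Y(h, C) = -24 (Y(h, C) = -8*3 = -24)
g*Y(-2, -2) = -158*(-24) = 3792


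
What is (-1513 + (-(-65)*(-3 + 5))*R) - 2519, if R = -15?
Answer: -5982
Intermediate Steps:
(-1513 + (-(-65)*(-3 + 5))*R) - 2519 = (-1513 - (-65)*(-3 + 5)*(-15)) - 2519 = (-1513 - (-65)*2*(-15)) - 2519 = (-1513 - 13*(-10)*(-15)) - 2519 = (-1513 + 130*(-15)) - 2519 = (-1513 - 1950) - 2519 = -3463 - 2519 = -5982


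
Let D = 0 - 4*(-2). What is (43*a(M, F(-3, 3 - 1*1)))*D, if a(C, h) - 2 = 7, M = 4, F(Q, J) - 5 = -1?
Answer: 3096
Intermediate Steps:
F(Q, J) = 4 (F(Q, J) = 5 - 1 = 4)
a(C, h) = 9 (a(C, h) = 2 + 7 = 9)
D = 8 (D = 0 + 8 = 8)
(43*a(M, F(-3, 3 - 1*1)))*D = (43*9)*8 = 387*8 = 3096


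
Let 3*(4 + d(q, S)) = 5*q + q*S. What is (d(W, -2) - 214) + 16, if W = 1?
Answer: -201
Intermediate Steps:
d(q, S) = -4 + 5*q/3 + S*q/3 (d(q, S) = -4 + (5*q + q*S)/3 = -4 + (5*q + S*q)/3 = -4 + (5*q/3 + S*q/3) = -4 + 5*q/3 + S*q/3)
(d(W, -2) - 214) + 16 = ((-4 + (5/3)*1 + (⅓)*(-2)*1) - 214) + 16 = ((-4 + 5/3 - ⅔) - 214) + 16 = (-3 - 214) + 16 = -217 + 16 = -201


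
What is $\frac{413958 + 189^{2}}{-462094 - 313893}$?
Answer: $- \frac{449679}{775987} \approx -0.57949$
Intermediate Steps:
$\frac{413958 + 189^{2}}{-462094 - 313893} = \frac{413958 + 35721}{-775987} = 449679 \left(- \frac{1}{775987}\right) = - \frac{449679}{775987}$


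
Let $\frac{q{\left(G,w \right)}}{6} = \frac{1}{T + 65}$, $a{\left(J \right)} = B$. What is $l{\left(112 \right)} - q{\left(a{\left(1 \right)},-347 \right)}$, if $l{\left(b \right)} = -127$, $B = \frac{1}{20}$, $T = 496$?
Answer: $- \frac{23751}{187} \approx -127.01$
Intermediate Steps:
$B = \frac{1}{20} \approx 0.05$
$a{\left(J \right)} = \frac{1}{20}$
$q{\left(G,w \right)} = \frac{2}{187}$ ($q{\left(G,w \right)} = \frac{6}{496 + 65} = \frac{6}{561} = 6 \cdot \frac{1}{561} = \frac{2}{187}$)
$l{\left(112 \right)} - q{\left(a{\left(1 \right)},-347 \right)} = -127 - \frac{2}{187} = - \frac{23751}{187}$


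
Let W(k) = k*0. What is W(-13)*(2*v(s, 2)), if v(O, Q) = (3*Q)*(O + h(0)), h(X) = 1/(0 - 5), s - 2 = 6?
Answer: 0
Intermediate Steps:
s = 8 (s = 2 + 6 = 8)
h(X) = -⅕ (h(X) = 1/(-5) = -⅕)
W(k) = 0
v(O, Q) = 3*Q*(-⅕ + O) (v(O, Q) = (3*Q)*(O - ⅕) = (3*Q)*(-⅕ + O) = 3*Q*(-⅕ + O))
W(-13)*(2*v(s, 2)) = 0*(2*((⅗)*2*(-1 + 5*8))) = 0*(2*((⅗)*2*(-1 + 40))) = 0*(2*((⅗)*2*39)) = 0*(2*(234/5)) = 0*(468/5) = 0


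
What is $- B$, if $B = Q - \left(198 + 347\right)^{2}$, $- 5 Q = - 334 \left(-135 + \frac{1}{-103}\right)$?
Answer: $\frac{157612479}{515} \approx 3.0604 \cdot 10^{5}$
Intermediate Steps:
$Q = - \frac{4644604}{515}$ ($Q = - \frac{\left(-334\right) \left(-135 + \frac{1}{-103}\right)}{5} = - \frac{\left(-334\right) \left(-135 - \frac{1}{103}\right)}{5} = - \frac{\left(-334\right) \left(- \frac{13906}{103}\right)}{5} = \left(- \frac{1}{5}\right) \frac{4644604}{103} = - \frac{4644604}{515} \approx -9018.7$)
$B = - \frac{157612479}{515}$ ($B = - \frac{4644604}{515} - \left(198 + 347\right)^{2} = - \frac{4644604}{515} - 545^{2} = - \frac{4644604}{515} - 297025 = - \frac{157612479}{515} \approx -3.0604 \cdot 10^{5}$)
$- B = \left(-1\right) \left(- \frac{157612479}{515}\right) = \frac{157612479}{515}$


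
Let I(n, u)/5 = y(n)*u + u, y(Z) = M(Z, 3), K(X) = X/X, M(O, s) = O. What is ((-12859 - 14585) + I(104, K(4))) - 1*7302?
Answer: -34221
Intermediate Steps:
K(X) = 1
y(Z) = Z
I(n, u) = 5*u + 5*n*u (I(n, u) = 5*(n*u + u) = 5*(u + n*u) = 5*u + 5*n*u)
((-12859 - 14585) + I(104, K(4))) - 1*7302 = ((-12859 - 14585) + 5*1*(1 + 104)) - 1*7302 = (-27444 + 5*1*105) - 7302 = (-27444 + 525) - 7302 = -26919 - 7302 = -34221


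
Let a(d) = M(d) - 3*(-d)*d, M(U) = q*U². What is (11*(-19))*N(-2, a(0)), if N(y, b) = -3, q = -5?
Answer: 627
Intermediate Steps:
M(U) = -5*U²
a(d) = -2*d² (a(d) = -5*d² - 3*(-d)*d = -5*d² - (-3)*d² = -5*d² + 3*d² = -2*d²)
(11*(-19))*N(-2, a(0)) = (11*(-19))*(-3) = -209*(-3) = 627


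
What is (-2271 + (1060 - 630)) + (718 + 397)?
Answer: -726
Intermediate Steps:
(-2271 + (1060 - 630)) + (718 + 397) = (-2271 + 430) + 1115 = -1841 + 1115 = -726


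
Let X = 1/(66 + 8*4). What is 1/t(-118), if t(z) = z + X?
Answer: -98/11563 ≈ -0.0084753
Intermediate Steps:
X = 1/98 (X = 1/(66 + 32) = 1/98 ≈ 0.010204)
t(z) = 1/98 + z (t(z) = z + 1/98 = 1/98 + z)
1/t(-118) = 1/(1/98 - 118) = 1/(-11563/98) = -98/11563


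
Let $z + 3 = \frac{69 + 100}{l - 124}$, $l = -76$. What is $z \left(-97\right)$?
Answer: $\frac{74593}{200} \approx 372.96$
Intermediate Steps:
$z = - \frac{769}{200}$ ($z = -3 + \frac{69 + 100}{-76 - 124} = -3 + \frac{169}{-200} = -3 + 169 \left(- \frac{1}{200}\right) = -3 - \frac{169}{200} = - \frac{769}{200} \approx -3.845$)
$z \left(-97\right) = \left(- \frac{769}{200}\right) \left(-97\right) = \frac{74593}{200}$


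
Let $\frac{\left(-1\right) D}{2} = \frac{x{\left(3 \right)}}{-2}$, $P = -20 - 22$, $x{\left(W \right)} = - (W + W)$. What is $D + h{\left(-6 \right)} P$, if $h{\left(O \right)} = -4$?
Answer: $162$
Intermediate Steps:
$x{\left(W \right)} = - 2 W$
$P = -42$ ($P = -20 - 22 = -42$)
$D = -6$ ($D = - 2 \frac{\left(-2\right) 3}{-2} = - 2 \left(\left(-6\right) \left(- \frac{1}{2}\right)\right) = \left(-2\right) 3 = -6$)
$D + h{\left(-6 \right)} P = -6 - -168 = -6 + 168 = 162$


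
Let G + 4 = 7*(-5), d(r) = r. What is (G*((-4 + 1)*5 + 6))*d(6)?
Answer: 2106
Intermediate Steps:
G = -39 (G = -4 + 7*(-5) = -4 - 35 = -39)
(G*((-4 + 1)*5 + 6))*d(6) = -39*((-4 + 1)*5 + 6)*6 = -39*(-3*5 + 6)*6 = -39*(-15 + 6)*6 = -39*(-9)*6 = 351*6 = 2106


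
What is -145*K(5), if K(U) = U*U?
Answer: -3625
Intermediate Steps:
K(U) = U**2
-145*K(5) = -145*5**2 = -145*25 = -3625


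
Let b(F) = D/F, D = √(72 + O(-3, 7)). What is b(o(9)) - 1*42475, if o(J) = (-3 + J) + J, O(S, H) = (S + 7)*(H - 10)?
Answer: -42475 + 2*√15/15 ≈ -42475.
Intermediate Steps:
O(S, H) = (-10 + H)*(7 + S) (O(S, H) = (7 + S)*(-10 + H) = (-10 + H)*(7 + S))
D = 2*√15 (D = √(72 + (-70 - 10*(-3) + 7*7 + 7*(-3))) = √(72 + (-70 + 30 + 49 - 21)) = √(72 - 12) = √60 = 2*√15 ≈ 7.7460)
o(J) = -3 + 2*J
b(F) = 2*√15/F (b(F) = (2*√15)/F = 2*√15/F)
b(o(9)) - 1*42475 = 2*√15/(-3 + 2*9) - 1*42475 = 2*√15/(-3 + 18) - 42475 = 2*√15/15 - 42475 = -42475 + 2*√15/15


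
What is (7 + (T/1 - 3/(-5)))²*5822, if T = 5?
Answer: 23107518/25 ≈ 9.2430e+5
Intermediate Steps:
(7 + (T/1 - 3/(-5)))²*5822 = (7 + (5/1 - 3/(-5)))²*5822 = (7 + (5*1 - 3*(-⅕)))²*5822 = (7 + (5 + ⅗))²*5822 = (7 + 28/5)²*5822 = (63/5)²*5822 = (3969/25)*5822 = 23107518/25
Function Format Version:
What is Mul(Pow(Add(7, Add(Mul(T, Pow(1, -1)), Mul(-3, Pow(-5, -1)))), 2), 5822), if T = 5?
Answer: Rational(23107518, 25) ≈ 9.2430e+5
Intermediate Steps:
Mul(Pow(Add(7, Add(Mul(T, Pow(1, -1)), Mul(-3, Pow(-5, -1)))), 2), 5822) = Mul(Pow(Add(7, Add(Mul(5, Pow(1, -1)), Mul(-3, Pow(-5, -1)))), 2), 5822) = Mul(Pow(Add(7, Add(Mul(5, 1), Mul(-3, Rational(-1, 5)))), 2), 5822) = Mul(Pow(Add(7, Add(5, Rational(3, 5))), 2), 5822) = Mul(Pow(Add(7, Rational(28, 5)), 2), 5822) = Mul(Pow(Rational(63, 5), 2), 5822) = Mul(Rational(3969, 25), 5822) = Rational(23107518, 25)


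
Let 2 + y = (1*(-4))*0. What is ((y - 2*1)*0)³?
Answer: 0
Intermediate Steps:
y = -2 (y = -2 + (1*(-4))*0 = -2 - 4*0 = -2 + 0 = -2)
((y - 2*1)*0)³ = ((-2 - 2*1)*0)³ = ((-2 - 2)*0)³ = (-4*0)³ = 0³ = 0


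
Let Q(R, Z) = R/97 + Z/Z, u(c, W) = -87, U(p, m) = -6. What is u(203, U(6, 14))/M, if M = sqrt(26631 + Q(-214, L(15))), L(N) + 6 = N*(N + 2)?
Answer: -29*sqrt(3093330)/95670 ≈ -0.53313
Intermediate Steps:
L(N) = -6 + N*(2 + N) (L(N) = -6 + N*(N + 2) = -6 + N*(2 + N))
Q(R, Z) = 1 + R/97 (Q(R, Z) = R*(1/97) + 1 = R/97 + 1 = 1 + R/97)
M = 9*sqrt(3093330)/97 (M = sqrt(26631 + (1 + (1/97)*(-214))) = sqrt(26631 + (1 - 214/97)) = sqrt(26631 - 117/97) = sqrt(2583090/97) = 9*sqrt(3093330)/97 ≈ 163.19)
u(203, U(6, 14))/M = -87*sqrt(3093330)/287010 = -29*sqrt(3093330)/95670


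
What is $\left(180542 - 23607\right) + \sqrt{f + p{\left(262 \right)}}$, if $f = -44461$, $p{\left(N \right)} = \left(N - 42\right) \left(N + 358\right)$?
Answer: $156935 + \sqrt{91939} \approx 1.5724 \cdot 10^{5}$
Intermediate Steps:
$p{\left(N \right)} = \left(-42 + N\right) \left(358 + N\right)$
$\left(180542 - 23607\right) + \sqrt{f + p{\left(262 \right)}} = \left(180542 - 23607\right) + \sqrt{-44461 + \left(-15036 + 262^{2} + 316 \cdot 262\right)} = 156935 + \sqrt{-44461 + \left(-15036 + 68644 + 82792\right)} = 156935 + \sqrt{-44461 + 136400} = 156935 + \sqrt{91939}$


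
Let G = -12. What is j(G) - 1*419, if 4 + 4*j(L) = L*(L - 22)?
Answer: -318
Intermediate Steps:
j(L) = -1 + L*(-22 + L)/4 (j(L) = -1 + (L*(L - 22))/4 = -1 + (L*(-22 + L))/4 = -1 + L*(-22 + L)/4)
j(G) - 1*419 = (-1 - 11/2*(-12) + (¼)*(-12)²) - 1*419 = (-1 + 66 + (¼)*144) - 419 = (-1 + 66 + 36) - 419 = 101 - 419 = -318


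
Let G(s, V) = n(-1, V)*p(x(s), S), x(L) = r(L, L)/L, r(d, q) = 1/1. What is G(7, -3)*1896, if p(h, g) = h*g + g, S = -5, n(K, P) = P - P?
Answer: 0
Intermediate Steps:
r(d, q) = 1
n(K, P) = 0
x(L) = 1/L
p(h, g) = g + g*h (p(h, g) = g*h + g = g + g*h)
G(s, V) = 0 (G(s, V) = 0*(-5*(1 + 1/s)) = 0*(-5 - 5/s) = 0)
G(7, -3)*1896 = 0*1896 = 0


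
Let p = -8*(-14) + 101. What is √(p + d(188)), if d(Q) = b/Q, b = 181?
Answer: 5*√75623/94 ≈ 14.627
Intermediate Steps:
p = 213 (p = 112 + 101 = 213)
d(Q) = 181/Q
√(p + d(188)) = √(213 + 181/188) = √(40225/188) = 5*√75623/94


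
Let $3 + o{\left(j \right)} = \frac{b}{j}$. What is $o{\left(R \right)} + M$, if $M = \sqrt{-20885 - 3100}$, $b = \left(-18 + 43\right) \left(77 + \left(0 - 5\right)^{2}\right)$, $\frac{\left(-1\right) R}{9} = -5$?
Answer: $\frac{161}{3} + 3 i \sqrt{2665} \approx 53.667 + 154.87 i$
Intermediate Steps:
$R = 45$ ($R = \left(-9\right) \left(-5\right) = 45$)
$b = 2550$ ($b = 25 \left(77 + \left(-5\right)^{2}\right) = 25 \left(77 + 25\right) = 25 \cdot 102 = 2550$)
$M = 3 i \sqrt{2665}$ ($M = \sqrt{-23985} = 3 i \sqrt{2665} \approx 154.87 i$)
$o{\left(j \right)} = -3 + \frac{2550}{j}$
$o{\left(R \right)} + M = \left(-3 + \frac{2550}{45}\right) + 3 i \sqrt{2665} = \left(-3 + 2550 \cdot \frac{1}{45}\right) + 3 i \sqrt{2665} = \left(-3 + \frac{170}{3}\right) + 3 i \sqrt{2665} = \frac{161}{3} + 3 i \sqrt{2665}$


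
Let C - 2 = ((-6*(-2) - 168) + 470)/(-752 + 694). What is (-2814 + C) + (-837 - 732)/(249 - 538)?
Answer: -23567244/8381 ≈ -2812.0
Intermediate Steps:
C = -99/29 (C = 2 + ((-6*(-2) - 168) + 470)/(-752 + 694) = 2 + ((12 - 168) + 470)/(-58) = 2 + (-156 + 470)*(-1/58) = 2 + 314*(-1/58) = 2 - 157/29 = -99/29 ≈ -3.4138)
(-2814 + C) + (-837 - 732)/(249 - 538) = (-2814 - 99/29) + (-837 - 732)/(249 - 538) = -81705/29 - 1569/(-289) = -81705/29 - 1569*(-1/289) = -81705/29 + 1569/289 = -23567244/8381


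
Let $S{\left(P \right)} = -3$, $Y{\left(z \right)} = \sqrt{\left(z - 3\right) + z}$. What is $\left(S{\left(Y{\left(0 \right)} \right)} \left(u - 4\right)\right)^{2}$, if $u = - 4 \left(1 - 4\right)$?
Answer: $576$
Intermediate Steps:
$u = 12$ ($u = \left(-4\right) \left(-3\right) = 12$)
$Y{\left(z \right)} = \sqrt{-3 + 2 z}$ ($Y{\left(z \right)} = \sqrt{\left(z - 3\right) + z} = \sqrt{\left(-3 + z\right) + z} = \sqrt{-3 + 2 z}$)
$\left(S{\left(Y{\left(0 \right)} \right)} \left(u - 4\right)\right)^{2} = \left(- 3 \left(12 - 4\right)\right)^{2} = \left(\left(-3\right) 8\right)^{2} = \left(-24\right)^{2} = 576$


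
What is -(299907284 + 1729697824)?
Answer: -2029605108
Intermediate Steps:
-(299907284 + 1729697824) = -41764/(1/(-3575 + (10756 + 41416))) = -41764/(1/(-3575 + 52172)) = -41764/(1/48597) = -41764/1/48597 = -41764*48597 = -2029605108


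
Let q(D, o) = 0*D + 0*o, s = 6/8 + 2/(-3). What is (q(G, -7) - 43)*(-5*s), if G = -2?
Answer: 215/12 ≈ 17.917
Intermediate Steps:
s = 1/12 (s = 6*(⅛) + 2*(-⅓) = ¾ - ⅔ = 1/12 ≈ 0.083333)
q(D, o) = 0 (q(D, o) = 0 + 0 = 0)
(q(G, -7) - 43)*(-5*s) = (0 - 43)*(-5*1/12) = -43*(-5/12) = 215/12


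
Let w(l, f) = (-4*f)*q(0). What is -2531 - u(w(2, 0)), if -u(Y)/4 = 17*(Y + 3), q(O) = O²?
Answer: -2327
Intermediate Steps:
w(l, f) = 0 (w(l, f) = -4*f*0² = -4*f*0 = 0)
u(Y) = -204 - 68*Y (u(Y) = -68*(Y + 3) = -68*(3 + Y) = -4*(51 + 17*Y) = -204 - 68*Y)
-2531 - u(w(2, 0)) = -2531 - (-204 - 68*0) = -2531 - (-204 + 0) = -2531 - 1*(-204) = -2531 + 204 = -2327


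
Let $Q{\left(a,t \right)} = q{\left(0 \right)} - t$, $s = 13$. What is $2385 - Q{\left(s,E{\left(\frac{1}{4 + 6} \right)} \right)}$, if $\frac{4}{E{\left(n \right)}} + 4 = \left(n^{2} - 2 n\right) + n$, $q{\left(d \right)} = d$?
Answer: $\frac{975065}{409} \approx 2384.0$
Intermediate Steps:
$E{\left(n \right)} = \frac{4}{-4 + n^{2} - n}$ ($E{\left(n \right)} = \frac{4}{-4 + \left(\left(n^{2} - 2 n\right) + n\right)} = \frac{4}{-4 + \left(n^{2} - n\right)} = \frac{4}{-4 + n^{2} - n}$)
$Q{\left(a,t \right)} = - t$ ($Q{\left(a,t \right)} = 0 - t = - t$)
$2385 - Q{\left(s,E{\left(\frac{1}{4 + 6} \right)} \right)} = 2385 - - \frac{4}{-4 + \left(\frac{1}{4 + 6}\right)^{2} - \frac{1}{4 + 6}} = 2385 - - \frac{4}{-4 + \left(\frac{1}{10}\right)^{2} - \frac{1}{10}} = 2385 - - \frac{4}{-4 + \frac{1}{100} - \frac{1}{10}} = 2385 - - \frac{4}{- \frac{409}{100}} = 2385 - - \frac{4 \left(-100\right)}{409} = 2385 - \left(-1\right) \left(- \frac{400}{409}\right) = 2385 - \frac{400}{409} = \frac{975065}{409}$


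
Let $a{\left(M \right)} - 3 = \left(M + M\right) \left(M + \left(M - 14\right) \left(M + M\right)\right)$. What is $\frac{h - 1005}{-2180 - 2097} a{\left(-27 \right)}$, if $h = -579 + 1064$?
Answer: $- \frac{4723800}{329} \approx -14358.0$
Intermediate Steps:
$a{\left(M \right)} = 3 + 2 M \left(M + 2 M \left(-14 + M\right)\right)$ ($a{\left(M \right)} = 3 + \left(M + M\right) \left(M + \left(M - 14\right) \left(M + M\right)\right) = 3 + 2 M \left(M + \left(-14 + M\right) 2 M\right) = 3 + 2 M \left(M + 2 M \left(-14 + M\right)\right)$)
$h = 485$
$\frac{h - 1005}{-2180 - 2097} a{\left(-27 \right)} = \frac{485 - 1005}{-2180 - 2097} \left(3 - 54 \left(-27\right)^{2} + 4 \left(-27\right)^{3}\right) = \frac{485 - 1005}{-4277} \left(3 - 39366 + 4 \left(-19683\right)\right) = \left(-520\right) \left(- \frac{1}{4277}\right) \left(3 - 39366 - 78732\right) = \frac{40}{329} \left(-118095\right) = - \frac{4723800}{329}$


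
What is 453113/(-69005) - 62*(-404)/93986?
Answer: -20428920589/3242751965 ≈ -6.2999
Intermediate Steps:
453113/(-69005) - 62*(-404)/93986 = 453113*(-1/69005) + 25048*(1/93986) = -453113/69005 + 12524/46993 = -20428920589/3242751965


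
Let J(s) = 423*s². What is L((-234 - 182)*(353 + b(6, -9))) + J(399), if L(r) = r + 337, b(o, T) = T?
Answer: 67199256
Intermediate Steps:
L(r) = 337 + r
L((-234 - 182)*(353 + b(6, -9))) + J(399) = (337 + (-234 - 182)*(353 - 9)) + 423*399² = (337 - 416*344) + 423*159201 = (337 - 143104) + 67342023 = -142767 + 67342023 = 67199256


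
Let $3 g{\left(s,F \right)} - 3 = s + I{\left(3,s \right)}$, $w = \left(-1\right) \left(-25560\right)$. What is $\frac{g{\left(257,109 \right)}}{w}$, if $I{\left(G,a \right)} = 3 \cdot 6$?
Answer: $\frac{139}{38340} \approx 0.0036255$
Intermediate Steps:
$I{\left(G,a \right)} = 18$
$w = 25560$
$g{\left(s,F \right)} = 7 + \frac{s}{3}$ ($g{\left(s,F \right)} = 1 + \frac{s + 18}{3} = 1 + \frac{18 + s}{3} = 1 + \left(6 + \frac{s}{3}\right) = 7 + \frac{s}{3}$)
$\frac{g{\left(257,109 \right)}}{w} = \frac{7 + \frac{1}{3} \cdot 257}{25560} = \left(7 + \frac{257}{3}\right) \frac{1}{25560} = \frac{278}{3} \cdot \frac{1}{25560} = \frac{139}{38340}$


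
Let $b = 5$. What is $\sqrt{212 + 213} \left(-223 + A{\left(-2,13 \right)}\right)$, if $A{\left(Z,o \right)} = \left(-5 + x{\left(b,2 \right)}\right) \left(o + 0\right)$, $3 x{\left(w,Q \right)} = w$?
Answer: $- \frac{3995 \sqrt{17}}{3} \approx -5490.6$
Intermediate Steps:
$x{\left(w,Q \right)} = \frac{w}{3}$
$A{\left(Z,o \right)} = - \frac{10 o}{3}$ ($A{\left(Z,o \right)} = \left(-5 + \frac{1}{3} \cdot 5\right) \left(o + 0\right) = \left(-5 + \frac{5}{3}\right) o = - \frac{10 o}{3}$)
$\sqrt{212 + 213} \left(-223 + A{\left(-2,13 \right)}\right) = \sqrt{212 + 213} \left(-223 - \frac{130}{3}\right) = \sqrt{425} \left(-223 - \frac{130}{3}\right) = 5 \sqrt{17} \left(- \frac{799}{3}\right) = - \frac{3995 \sqrt{17}}{3}$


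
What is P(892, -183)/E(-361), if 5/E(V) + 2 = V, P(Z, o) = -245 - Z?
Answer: 412731/5 ≈ 82546.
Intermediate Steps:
E(V) = 5/(-2 + V)
P(892, -183)/E(-361) = (-245 - 1*892)/((5/(-2 - 361))) = (-245 - 892)/((5/(-363))) = -1137/(5*(-1/363)) = -1137/(-5/363) = -1137*(-363/5) = 412731/5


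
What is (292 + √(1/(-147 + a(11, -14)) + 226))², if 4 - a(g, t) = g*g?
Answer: (38544 + √3937758)²/17424 ≈ 94269.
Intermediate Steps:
a(g, t) = 4 - g² (a(g, t) = 4 - g*g = 4 - g²)
(292 + √(1/(-147 + a(11, -14)) + 226))² = (292 + √(1/(-147 + (4 - 1*11²)) + 226))² = (292 + √(1/(-147 + (4 - 1*121)) + 226))² = (292 + √(1/(-147 + (4 - 121)) + 226))² = (292 + √(1/(-147 - 117) + 226))² = (292 + √(1/(-264) + 226))² = (292 + √(-1/264 + 226))² = (292 + √(59663/264))² = (292 + √3937758/132)²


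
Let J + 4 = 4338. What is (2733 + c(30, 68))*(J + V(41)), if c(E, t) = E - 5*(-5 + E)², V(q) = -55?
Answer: -1548998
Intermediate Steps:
J = 4334 (J = -4 + 4338 = 4334)
(2733 + c(30, 68))*(J + V(41)) = (2733 + (30 - 5*(-5 + 30)²))*(4334 - 55) = (2733 + (30 - 5*25²))*4279 = (2733 + (30 - 5*625))*4279 = (2733 + (30 - 3125))*4279 = (2733 - 3095)*4279 = -362*4279 = -1548998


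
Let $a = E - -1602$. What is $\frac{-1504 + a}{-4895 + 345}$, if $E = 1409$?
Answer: $- \frac{1507}{4550} \approx -0.33121$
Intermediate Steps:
$a = 3011$ ($a = 1409 - -1602 = 1409 + 1602 = 3011$)
$\frac{-1504 + a}{-4895 + 345} = \frac{-1504 + 3011}{-4895 + 345} = \frac{1507}{-4550} = 1507 \left(- \frac{1}{4550}\right) = - \frac{1507}{4550}$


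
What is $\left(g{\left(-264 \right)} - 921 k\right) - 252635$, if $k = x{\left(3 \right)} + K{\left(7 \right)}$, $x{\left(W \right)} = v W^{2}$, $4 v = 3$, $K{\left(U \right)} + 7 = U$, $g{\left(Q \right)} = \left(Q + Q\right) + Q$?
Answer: $- \frac{1038575}{4} \approx -2.5964 \cdot 10^{5}$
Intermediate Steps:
$g{\left(Q \right)} = 3 Q$ ($g{\left(Q \right)} = 2 Q + Q = 3 Q$)
$K{\left(U \right)} = -7 + U$
$v = \frac{3}{4}$ ($v = \frac{1}{4} \cdot 3 = \frac{3}{4} \approx 0.75$)
$x{\left(W \right)} = \frac{3 W^{2}}{4}$
$k = \frac{27}{4}$ ($k = \frac{3 \cdot 3^{2}}{4} + \left(-7 + 7\right) = \frac{3}{4} \cdot 9 + 0 = \frac{27}{4} + 0 = \frac{27}{4} \approx 6.75$)
$\left(g{\left(-264 \right)} - 921 k\right) - 252635 = \left(3 \left(-264\right) - \frac{24867}{4}\right) - 252635 = \left(-792 - \frac{24867}{4}\right) - 252635 = - \frac{28035}{4} - 252635 = - \frac{1038575}{4}$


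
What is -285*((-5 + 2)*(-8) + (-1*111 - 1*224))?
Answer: 88635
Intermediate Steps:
-285*((-5 + 2)*(-8) + (-1*111 - 1*224)) = -285*(-3*(-8) + (-111 - 224)) = -285*(24 - 335) = -285*(-311) = 88635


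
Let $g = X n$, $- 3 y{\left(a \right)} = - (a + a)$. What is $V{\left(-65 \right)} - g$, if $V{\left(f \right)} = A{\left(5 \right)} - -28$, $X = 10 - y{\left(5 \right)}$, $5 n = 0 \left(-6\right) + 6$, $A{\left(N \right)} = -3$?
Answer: $17$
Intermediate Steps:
$y{\left(a \right)} = \frac{2 a}{3}$ ($y{\left(a \right)} = - \frac{\left(-1\right) \left(a + a\right)}{3} = - \frac{\left(-1\right) 2 a}{3} = - \frac{\left(-2\right) a}{3} = \frac{2 a}{3}$)
$n = \frac{6}{5}$ ($n = \frac{0 \left(-6\right) + 6}{5} = \frac{0 + 6}{5} = \frac{1}{5} \cdot 6 = \frac{6}{5} \approx 1.2$)
$X = \frac{20}{3}$ ($X = 10 - \frac{2}{3} \cdot 5 = 10 - \frac{10}{3} = \frac{20}{3} \approx 6.6667$)
$V{\left(f \right)} = 25$ ($V{\left(f \right)} = -3 - -28 = -3 + 28 = 25$)
$g = 8$ ($g = \frac{20}{3} \cdot \frac{6}{5} = 8$)
$V{\left(-65 \right)} - g = 25 - 8 = 17$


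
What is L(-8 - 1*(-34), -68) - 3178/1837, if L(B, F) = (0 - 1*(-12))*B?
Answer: 569966/1837 ≈ 310.27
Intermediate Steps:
L(B, F) = 12*B (L(B, F) = (0 + 12)*B = 12*B)
L(-8 - 1*(-34), -68) - 3178/1837 = 12*(-8 - 1*(-34)) - 3178/1837 = 12*(-8 + 34) - 3178*1/1837 = 12*26 - 3178/1837 = 312 - 3178/1837 = 569966/1837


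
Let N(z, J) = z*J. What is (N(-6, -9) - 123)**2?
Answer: 4761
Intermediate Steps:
N(z, J) = J*z
(N(-6, -9) - 123)**2 = (-9*(-6) - 123)**2 = (54 - 123)**2 = (-69)**2 = 4761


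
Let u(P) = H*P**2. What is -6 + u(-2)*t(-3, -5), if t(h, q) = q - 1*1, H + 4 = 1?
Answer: 66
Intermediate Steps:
H = -3 (H = -4 + 1 = -3)
t(h, q) = -1 + q (t(h, q) = q - 1 = -1 + q)
u(P) = -3*P**2
-6 + u(-2)*t(-3, -5) = -6 + (-3*(-2)**2)*(-1 - 5) = -6 - 3*4*(-6) = -6 - 12*(-6) = -6 + 72 = 66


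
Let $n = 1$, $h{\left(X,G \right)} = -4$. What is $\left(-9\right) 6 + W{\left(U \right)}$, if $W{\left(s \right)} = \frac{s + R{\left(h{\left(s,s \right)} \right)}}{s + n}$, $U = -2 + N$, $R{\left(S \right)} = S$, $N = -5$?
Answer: $- \frac{313}{6} \approx -52.167$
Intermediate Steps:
$U = -7$ ($U = -2 - 5 = -7$)
$W{\left(s \right)} = \frac{-4 + s}{1 + s}$ ($W{\left(s \right)} = \frac{s - 4}{s + 1} = \frac{-4 + s}{1 + s}$)
$\left(-9\right) 6 + W{\left(U \right)} = \left(-9\right) 6 + \frac{-4 - 7}{1 - 7} = -54 + \frac{1}{-6} \left(-11\right) = -54 - - \frac{11}{6} = -54 + \frac{11}{6} = - \frac{313}{6}$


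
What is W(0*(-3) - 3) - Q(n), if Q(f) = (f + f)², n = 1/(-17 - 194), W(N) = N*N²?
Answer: -1202071/44521 ≈ -27.000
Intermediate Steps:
W(N) = N³
n = -1/211 (n = 1/(-211) = -1/211 ≈ -0.0047393)
Q(f) = 4*f² (Q(f) = (2*f)² = 4*f²)
W(0*(-3) - 3) - Q(n) = (0*(-3) - 3)³ - 4*(-1/211)² = (0 - 3)³ - 4/44521 = (-3)³ - 1*4/44521 = -27 - 4/44521 = -1202071/44521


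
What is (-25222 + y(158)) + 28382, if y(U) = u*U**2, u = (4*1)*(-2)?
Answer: -196552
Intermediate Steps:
u = -8 (u = 4*(-2) = -8)
y(U) = -8*U**2
(-25222 + y(158)) + 28382 = (-25222 - 8*158**2) + 28382 = (-25222 - 8*24964) + 28382 = (-25222 - 199712) + 28382 = -224934 + 28382 = -196552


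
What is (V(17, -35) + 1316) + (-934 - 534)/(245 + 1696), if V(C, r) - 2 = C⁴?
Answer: 164671031/1941 ≈ 84838.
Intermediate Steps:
V(C, r) = 2 + C⁴
(V(17, -35) + 1316) + (-934 - 534)/(245 + 1696) = ((2 + 17⁴) + 1316) + (-934 - 534)/(245 + 1696) = ((2 + 83521) + 1316) - 1468/1941 = (83523 + 1316) - 1468*1/1941 = 84839 - 1468/1941 = 164671031/1941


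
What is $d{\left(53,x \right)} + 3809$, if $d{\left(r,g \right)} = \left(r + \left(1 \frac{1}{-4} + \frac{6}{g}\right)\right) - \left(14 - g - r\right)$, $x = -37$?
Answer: $\frac{571811}{148} \approx 3863.6$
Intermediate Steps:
$d{\left(r,g \right)} = - \frac{57}{4} + g + 2 r + \frac{6}{g}$ ($d{\left(r,g \right)} = \left(r + \left(1 \left(- \frac{1}{4}\right) + \frac{6}{g}\right)\right) - \left(14 - g - r\right) = \left(r - \left(\frac{1}{4} - \frac{6}{g}\right)\right) + \left(-14 + g + r\right) = \left(- \frac{1}{4} + r + \frac{6}{g}\right) + \left(-14 + g + r\right) = - \frac{57}{4} + g + 2 r + \frac{6}{g}$)
$d{\left(53,x \right)} + 3809 = \left(- \frac{57}{4} - 37 + 2 \cdot 53 + \frac{6}{-37}\right) + 3809 = \left(- \frac{57}{4} - 37 + 106 + 6 \left(- \frac{1}{37}\right)\right) + 3809 = \left(- \frac{57}{4} - 37 + 106 - \frac{6}{37}\right) + 3809 = \frac{8079}{148} + 3809 = \frac{571811}{148}$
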